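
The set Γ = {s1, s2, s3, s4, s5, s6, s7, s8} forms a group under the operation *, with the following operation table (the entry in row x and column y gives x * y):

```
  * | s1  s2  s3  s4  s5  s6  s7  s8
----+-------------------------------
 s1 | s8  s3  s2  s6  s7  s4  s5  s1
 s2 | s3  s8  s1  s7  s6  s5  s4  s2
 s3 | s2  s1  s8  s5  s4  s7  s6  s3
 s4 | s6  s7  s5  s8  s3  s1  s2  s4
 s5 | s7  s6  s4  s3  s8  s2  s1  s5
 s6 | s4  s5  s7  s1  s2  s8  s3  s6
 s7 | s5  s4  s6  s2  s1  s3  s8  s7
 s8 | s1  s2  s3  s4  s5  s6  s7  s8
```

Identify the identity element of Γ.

s8

The identity e satisfies e * x = x for all x, so its row in the table reproduces the column headers.
Row s8 reads: s1, s2, s3, s4, s5, s6, s7, s8 — exactly the header order. So s8 is the identity.
(Structurally, Γ here is isomorphic to the elementary abelian group (Z_2)^3.)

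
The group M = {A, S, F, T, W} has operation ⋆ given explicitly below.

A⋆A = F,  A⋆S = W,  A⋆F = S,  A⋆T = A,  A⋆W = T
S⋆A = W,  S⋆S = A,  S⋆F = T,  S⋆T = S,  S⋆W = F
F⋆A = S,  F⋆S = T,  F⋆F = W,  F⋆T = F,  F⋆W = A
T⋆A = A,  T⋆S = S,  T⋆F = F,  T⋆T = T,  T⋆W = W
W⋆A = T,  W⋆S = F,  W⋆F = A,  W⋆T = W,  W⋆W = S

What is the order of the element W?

The identity element is T (its row matches the header).
W^1 = W
W^2 = W ⋆ W = S
W^3 = S ⋆ W = F
W^4 = F ⋆ W = A
W^5 = A ⋆ W = T
The first power of W equal to the identity is W^5, so ord(W) = 5.

5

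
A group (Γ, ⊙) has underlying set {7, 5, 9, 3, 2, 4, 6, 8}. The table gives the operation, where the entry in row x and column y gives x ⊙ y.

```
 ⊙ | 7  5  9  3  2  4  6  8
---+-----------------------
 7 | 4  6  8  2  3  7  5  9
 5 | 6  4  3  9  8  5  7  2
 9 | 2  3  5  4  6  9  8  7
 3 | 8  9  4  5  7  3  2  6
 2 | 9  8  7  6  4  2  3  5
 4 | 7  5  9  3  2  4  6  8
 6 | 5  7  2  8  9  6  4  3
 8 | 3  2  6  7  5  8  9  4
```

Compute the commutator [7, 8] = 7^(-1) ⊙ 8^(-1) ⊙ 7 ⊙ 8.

5

Identity is 4; from the table 7^(-1) = 7 and 8^(-1) = 8.
7 ⊙ 8 = 9
9 ⊙ 7 = 2
2 ⊙ 8 = 5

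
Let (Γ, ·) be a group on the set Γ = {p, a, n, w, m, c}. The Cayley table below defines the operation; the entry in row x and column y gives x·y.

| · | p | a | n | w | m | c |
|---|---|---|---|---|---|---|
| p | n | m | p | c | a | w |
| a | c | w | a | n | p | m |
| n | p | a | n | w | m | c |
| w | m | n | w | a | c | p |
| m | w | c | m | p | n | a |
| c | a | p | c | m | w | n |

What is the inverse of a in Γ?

First locate the identity: row n matches the header, so n is the identity.
Scan row a for n: a·w = n. Hence a^(-1) = w.
(Structurally, Γ here is isomorphic to the symmetric group S_3.)

w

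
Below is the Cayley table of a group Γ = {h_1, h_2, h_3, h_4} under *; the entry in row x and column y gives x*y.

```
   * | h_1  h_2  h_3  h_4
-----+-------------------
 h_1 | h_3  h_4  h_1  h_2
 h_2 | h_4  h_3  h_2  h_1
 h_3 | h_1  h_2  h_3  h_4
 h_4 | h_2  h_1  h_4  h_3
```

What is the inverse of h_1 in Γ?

h_1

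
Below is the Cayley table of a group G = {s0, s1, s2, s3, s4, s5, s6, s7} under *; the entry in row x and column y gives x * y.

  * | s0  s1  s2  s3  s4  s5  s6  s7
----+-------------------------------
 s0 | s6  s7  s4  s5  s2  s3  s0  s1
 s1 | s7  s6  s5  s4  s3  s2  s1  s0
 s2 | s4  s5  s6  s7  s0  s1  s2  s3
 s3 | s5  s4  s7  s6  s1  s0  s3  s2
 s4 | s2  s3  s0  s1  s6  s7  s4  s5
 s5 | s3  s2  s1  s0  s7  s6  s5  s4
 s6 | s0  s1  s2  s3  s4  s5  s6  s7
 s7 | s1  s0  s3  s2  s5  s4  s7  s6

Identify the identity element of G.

The identity e satisfies e * x = x for all x, so its row in the table reproduces the column headers.
Row s6 reads: s0, s1, s2, s3, s4, s5, s6, s7 — exactly the header order. So s6 is the identity.

s6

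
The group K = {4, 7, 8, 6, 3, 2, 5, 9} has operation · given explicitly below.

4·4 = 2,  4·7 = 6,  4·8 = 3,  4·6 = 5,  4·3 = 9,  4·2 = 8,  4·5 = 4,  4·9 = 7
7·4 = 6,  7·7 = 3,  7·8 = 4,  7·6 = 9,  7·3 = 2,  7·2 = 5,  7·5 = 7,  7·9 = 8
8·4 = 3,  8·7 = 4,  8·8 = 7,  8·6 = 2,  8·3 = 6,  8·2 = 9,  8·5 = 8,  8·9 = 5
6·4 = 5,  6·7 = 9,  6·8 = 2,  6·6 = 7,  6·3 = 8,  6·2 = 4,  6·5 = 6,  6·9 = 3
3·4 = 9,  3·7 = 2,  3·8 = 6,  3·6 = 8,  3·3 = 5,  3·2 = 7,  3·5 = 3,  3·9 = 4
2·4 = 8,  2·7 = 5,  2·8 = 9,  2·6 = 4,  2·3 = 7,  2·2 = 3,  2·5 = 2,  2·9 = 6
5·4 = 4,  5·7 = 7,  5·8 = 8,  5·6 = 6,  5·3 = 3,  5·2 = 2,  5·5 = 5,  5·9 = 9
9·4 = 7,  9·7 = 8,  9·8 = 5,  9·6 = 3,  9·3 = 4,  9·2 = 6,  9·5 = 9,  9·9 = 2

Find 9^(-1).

8

First locate the identity: row 5 matches the header, so 5 is the identity.
Scan row 9 for 5: 9·8 = 5. Hence 9^(-1) = 8.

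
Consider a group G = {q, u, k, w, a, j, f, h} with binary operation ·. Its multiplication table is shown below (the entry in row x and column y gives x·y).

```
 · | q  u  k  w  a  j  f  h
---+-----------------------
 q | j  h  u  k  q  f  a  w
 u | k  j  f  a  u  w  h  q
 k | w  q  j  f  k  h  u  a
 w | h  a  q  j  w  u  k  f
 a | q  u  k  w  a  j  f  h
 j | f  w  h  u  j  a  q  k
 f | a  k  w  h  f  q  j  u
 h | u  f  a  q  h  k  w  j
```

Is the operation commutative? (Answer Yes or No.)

u·f = h but f·u = k.
Since u and f do not commute, G is not abelian.

No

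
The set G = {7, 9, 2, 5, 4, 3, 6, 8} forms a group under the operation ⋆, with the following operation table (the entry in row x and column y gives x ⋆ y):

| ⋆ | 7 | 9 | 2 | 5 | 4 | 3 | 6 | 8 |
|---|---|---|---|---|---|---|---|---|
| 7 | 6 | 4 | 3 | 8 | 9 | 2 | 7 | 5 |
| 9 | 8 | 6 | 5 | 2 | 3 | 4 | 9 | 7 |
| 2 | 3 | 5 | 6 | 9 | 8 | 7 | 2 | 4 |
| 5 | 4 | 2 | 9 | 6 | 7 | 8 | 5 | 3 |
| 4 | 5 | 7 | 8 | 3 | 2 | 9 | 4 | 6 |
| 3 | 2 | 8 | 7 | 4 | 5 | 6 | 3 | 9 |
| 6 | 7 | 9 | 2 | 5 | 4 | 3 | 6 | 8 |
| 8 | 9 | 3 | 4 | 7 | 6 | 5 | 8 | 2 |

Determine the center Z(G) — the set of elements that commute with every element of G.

{2, 6}

An element z is central iff its row equals its column in the table.
For 9: 9 ⋆ 4 = 3 ≠ 7 = 4 ⋆ 9, so 9 ∉ Z.
Checking each element this way leaves Z(G) = {2, 6}.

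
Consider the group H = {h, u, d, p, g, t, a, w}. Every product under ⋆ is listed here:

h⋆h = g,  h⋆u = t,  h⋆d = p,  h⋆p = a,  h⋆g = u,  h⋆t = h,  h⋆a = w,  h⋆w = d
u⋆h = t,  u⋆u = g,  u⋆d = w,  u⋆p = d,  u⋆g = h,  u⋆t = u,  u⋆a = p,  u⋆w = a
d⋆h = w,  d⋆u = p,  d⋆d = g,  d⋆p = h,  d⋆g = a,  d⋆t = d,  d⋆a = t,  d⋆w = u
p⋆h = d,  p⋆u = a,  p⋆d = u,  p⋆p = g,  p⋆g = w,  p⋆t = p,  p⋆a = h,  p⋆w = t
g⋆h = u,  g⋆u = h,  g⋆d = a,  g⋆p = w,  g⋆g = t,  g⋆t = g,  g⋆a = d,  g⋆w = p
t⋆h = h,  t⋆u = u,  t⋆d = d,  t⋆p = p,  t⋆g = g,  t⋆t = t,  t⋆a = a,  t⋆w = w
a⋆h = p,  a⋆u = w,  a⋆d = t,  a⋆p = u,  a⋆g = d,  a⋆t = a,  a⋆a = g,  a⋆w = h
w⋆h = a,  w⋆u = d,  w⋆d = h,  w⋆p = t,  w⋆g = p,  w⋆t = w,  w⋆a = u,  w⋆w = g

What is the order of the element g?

The identity element is t (its row matches the header).
g^1 = g
g^2 = g ⋆ g = t
The first power of g equal to the identity is g^2, so ord(g) = 2.

2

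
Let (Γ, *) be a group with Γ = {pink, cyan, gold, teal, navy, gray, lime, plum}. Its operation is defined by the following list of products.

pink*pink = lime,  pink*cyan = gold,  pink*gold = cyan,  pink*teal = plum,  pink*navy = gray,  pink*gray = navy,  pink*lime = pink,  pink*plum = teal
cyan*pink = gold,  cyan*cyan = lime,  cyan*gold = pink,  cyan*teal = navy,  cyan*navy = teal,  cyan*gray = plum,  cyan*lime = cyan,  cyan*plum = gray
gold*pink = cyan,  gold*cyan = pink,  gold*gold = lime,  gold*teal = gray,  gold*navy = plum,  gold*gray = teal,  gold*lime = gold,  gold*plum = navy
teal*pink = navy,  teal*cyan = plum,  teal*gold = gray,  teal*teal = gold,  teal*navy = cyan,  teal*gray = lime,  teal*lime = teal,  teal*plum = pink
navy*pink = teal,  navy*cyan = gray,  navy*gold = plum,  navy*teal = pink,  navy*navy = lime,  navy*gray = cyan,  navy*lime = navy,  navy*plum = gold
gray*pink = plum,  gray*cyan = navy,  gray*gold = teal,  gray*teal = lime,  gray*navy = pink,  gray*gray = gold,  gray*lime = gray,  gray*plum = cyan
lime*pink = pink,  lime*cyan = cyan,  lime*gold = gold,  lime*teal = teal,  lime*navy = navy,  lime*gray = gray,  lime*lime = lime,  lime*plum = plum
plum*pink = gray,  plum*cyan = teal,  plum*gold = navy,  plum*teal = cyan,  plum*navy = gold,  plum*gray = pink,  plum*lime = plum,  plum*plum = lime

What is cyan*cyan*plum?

cyan*cyan = lime
lime*plum = plum

plum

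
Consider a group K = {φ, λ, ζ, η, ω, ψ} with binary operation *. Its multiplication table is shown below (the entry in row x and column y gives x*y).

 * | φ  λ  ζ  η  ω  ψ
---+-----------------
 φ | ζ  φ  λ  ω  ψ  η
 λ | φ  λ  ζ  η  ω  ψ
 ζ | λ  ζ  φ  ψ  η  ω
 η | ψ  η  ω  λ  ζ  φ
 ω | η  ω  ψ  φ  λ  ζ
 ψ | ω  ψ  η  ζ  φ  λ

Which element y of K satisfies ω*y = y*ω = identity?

First locate the identity: row λ matches the header, so λ is the identity.
Scan row ω for λ: ω*ω = λ. Hence ω^(-1) = ω.

ω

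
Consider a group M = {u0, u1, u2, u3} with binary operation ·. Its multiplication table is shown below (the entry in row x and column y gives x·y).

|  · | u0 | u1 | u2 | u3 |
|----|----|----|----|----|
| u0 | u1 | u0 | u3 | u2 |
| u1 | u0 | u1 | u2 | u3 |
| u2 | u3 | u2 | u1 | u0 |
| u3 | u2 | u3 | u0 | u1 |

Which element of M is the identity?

u1

The identity e satisfies e·x = x for all x, so its row in the table reproduces the column headers.
Row u1 reads: u0, u1, u2, u3 — exactly the header order. So u1 is the identity.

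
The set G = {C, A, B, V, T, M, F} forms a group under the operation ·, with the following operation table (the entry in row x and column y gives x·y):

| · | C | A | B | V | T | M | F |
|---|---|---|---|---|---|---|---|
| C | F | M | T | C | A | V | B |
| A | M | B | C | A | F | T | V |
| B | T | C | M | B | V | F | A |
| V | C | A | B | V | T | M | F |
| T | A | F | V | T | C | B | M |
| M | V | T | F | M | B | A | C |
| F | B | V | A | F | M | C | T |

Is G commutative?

Yes

Check whether the table is symmetric across its main diagonal.
Every entry (row x, col y) equals the entry (row y, col x), so G is abelian.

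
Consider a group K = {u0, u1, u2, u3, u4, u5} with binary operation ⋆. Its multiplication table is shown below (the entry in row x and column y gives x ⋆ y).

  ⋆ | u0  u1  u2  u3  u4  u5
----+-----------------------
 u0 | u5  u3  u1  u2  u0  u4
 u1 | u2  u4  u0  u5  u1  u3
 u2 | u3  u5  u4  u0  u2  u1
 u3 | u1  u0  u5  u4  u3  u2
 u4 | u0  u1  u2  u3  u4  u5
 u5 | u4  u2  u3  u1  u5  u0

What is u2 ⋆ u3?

u0

Read row u2, column u3: u2 ⋆ u3 = u0.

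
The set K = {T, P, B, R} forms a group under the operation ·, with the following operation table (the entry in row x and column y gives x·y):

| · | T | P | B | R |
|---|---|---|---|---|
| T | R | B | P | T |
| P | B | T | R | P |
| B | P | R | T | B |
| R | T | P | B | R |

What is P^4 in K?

R

P^1 = P
P^2 = P·P = T
P^3 = T·P = B
P^4 = B·P = R
(Structurally, K here is isomorphic to the cyclic group Z_4.)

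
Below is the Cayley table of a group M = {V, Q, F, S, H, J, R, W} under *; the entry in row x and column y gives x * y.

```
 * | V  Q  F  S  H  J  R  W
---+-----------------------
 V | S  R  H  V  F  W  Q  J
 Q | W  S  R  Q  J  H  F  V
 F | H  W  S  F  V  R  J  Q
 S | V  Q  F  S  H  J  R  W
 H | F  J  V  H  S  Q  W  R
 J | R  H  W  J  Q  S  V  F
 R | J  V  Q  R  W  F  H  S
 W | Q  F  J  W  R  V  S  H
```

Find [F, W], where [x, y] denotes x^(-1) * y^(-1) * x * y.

Identity is S; from the table F^(-1) = F and W^(-1) = R.
F * R = J
J * F = W
W * W = H

H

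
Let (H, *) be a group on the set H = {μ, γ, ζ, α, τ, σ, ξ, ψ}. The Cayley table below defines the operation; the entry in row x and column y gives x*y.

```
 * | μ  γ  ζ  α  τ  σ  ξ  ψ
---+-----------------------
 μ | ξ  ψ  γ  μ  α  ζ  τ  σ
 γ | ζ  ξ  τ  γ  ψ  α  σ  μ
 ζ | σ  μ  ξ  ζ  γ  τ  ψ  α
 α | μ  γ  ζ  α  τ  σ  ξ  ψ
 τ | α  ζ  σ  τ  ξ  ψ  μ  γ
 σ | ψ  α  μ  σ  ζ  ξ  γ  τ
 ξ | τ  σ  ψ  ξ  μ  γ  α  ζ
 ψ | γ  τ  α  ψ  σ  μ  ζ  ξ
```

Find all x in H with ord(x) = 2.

{ξ}

Identity is α. Compute the order of each non-identity element by repeated multiplication:
  μ: μ → ξ → τ → α  (order 4)
  γ: γ → ξ → σ → α  (order 4)
  ζ: ζ → ξ → ψ → α  (order 4)
  τ: τ → ξ → μ → α  (order 4)
  σ: σ → ξ → γ → α  (order 4)
  ξ: ξ → α  (order 2)
  ψ: ψ → ξ → ζ → α  (order 4)
Elements of order 2: {ξ}.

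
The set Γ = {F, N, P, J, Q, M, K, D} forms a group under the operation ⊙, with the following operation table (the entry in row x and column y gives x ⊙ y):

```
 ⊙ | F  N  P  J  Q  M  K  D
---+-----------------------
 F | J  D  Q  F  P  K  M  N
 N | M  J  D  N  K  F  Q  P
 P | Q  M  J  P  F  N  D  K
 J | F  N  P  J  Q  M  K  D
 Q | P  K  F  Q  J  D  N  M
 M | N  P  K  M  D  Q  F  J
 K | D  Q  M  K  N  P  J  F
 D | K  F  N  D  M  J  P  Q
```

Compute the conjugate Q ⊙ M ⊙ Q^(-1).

The identity is J. In row Q, the entry J sits in column Q, so Q^(-1) = Q.
Q ⊙ M = D
D ⊙ Q = M

M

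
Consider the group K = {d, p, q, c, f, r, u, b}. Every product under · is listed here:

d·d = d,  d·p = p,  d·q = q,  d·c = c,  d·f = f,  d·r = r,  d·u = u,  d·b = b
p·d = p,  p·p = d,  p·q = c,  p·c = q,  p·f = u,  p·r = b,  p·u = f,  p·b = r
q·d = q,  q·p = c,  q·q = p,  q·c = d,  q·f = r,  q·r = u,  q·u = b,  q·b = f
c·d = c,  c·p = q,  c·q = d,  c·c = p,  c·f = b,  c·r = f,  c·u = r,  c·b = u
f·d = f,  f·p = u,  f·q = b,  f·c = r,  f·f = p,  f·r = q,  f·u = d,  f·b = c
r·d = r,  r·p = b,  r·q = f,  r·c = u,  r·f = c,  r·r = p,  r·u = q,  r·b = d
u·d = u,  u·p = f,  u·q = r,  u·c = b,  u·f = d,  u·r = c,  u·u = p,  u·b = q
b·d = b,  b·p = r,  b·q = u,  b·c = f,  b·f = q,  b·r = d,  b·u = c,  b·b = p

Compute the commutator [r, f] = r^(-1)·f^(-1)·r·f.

p

Identity is d; from the table r^(-1) = b and f^(-1) = u.
b·u = c
c·r = f
f·f = p
(Structurally, K here is isomorphic to the quaternion group Q_8.)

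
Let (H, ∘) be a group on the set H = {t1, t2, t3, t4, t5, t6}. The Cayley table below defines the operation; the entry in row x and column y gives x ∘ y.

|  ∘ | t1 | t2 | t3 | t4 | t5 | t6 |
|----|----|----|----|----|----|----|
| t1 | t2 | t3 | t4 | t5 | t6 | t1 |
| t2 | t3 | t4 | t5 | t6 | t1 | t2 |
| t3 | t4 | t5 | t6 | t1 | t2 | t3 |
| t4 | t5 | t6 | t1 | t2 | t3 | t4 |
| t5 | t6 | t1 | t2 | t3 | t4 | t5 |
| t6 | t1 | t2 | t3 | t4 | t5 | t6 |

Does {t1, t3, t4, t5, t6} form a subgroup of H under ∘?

No

t1 ∘ t1 = t2, which is not in {t1, t3, t4, t5, t6}.
The subset is not closed under ∘, so it is not a subgroup.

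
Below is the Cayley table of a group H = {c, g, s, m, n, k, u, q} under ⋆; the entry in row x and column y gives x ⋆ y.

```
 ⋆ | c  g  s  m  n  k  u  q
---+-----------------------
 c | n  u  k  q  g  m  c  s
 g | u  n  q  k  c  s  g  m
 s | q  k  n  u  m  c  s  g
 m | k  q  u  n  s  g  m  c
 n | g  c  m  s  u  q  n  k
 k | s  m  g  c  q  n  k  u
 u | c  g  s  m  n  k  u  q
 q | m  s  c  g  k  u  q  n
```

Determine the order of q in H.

4

The identity element is u (its row matches the header).
q^1 = q
q^2 = q ⋆ q = n
q^3 = n ⋆ q = k
q^4 = k ⋆ q = u
The first power of q equal to the identity is q^4, so ord(q) = 4.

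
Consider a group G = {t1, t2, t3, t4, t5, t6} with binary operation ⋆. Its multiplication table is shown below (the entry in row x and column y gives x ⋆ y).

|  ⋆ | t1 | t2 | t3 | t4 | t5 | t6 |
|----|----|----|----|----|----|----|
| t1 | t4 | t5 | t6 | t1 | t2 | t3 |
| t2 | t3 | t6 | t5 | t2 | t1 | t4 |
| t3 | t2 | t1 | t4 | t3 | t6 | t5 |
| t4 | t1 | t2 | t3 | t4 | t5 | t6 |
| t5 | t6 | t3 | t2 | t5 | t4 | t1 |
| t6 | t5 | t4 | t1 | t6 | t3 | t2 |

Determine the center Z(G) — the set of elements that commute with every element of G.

{t4}

An element z is central iff its row equals its column in the table.
For t2: t2 ⋆ t3 = t5 ≠ t1 = t3 ⋆ t2, so t2 ∉ Z.
Checking each element this way leaves Z(G) = {t4}.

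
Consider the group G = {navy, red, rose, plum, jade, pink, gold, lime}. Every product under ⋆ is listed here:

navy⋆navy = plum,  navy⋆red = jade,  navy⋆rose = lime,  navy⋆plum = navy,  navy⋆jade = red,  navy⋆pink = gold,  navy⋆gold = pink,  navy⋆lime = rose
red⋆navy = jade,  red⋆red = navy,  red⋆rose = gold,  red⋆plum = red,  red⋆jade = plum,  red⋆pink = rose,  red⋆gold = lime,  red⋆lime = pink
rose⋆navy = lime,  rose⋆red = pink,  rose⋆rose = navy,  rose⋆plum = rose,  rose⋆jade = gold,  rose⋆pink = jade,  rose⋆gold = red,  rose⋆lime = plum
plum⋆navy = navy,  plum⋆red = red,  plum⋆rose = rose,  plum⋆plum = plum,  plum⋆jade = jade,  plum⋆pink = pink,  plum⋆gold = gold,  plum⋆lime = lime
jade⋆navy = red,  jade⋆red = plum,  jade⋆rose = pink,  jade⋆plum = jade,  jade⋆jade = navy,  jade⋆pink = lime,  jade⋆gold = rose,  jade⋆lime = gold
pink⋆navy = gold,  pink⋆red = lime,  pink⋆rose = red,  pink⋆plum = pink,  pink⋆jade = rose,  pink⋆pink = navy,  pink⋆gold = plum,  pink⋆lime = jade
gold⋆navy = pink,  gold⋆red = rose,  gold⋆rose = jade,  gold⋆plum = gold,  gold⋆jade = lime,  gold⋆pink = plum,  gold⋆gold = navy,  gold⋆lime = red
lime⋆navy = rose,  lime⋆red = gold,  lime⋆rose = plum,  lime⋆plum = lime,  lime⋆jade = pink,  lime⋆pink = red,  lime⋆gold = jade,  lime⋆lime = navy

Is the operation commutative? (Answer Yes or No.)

No

rose ⋆ pink = jade but pink ⋆ rose = red.
Since rose and pink do not commute, G is not abelian.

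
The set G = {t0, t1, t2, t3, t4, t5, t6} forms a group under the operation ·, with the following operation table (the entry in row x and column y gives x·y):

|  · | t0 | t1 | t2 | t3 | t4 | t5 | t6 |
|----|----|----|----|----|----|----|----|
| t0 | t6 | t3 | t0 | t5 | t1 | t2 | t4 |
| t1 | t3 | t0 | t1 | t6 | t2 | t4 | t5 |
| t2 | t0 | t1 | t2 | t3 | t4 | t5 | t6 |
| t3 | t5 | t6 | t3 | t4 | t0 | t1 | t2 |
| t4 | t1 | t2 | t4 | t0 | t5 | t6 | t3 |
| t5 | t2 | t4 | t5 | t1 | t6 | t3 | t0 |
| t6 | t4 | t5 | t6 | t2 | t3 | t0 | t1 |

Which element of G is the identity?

The identity e satisfies e·x = x for all x, so its row in the table reproduces the column headers.
Row t2 reads: t0, t1, t2, t3, t4, t5, t6 — exactly the header order. So t2 is the identity.
(Structurally, G here is isomorphic to the cyclic group Z_7.)

t2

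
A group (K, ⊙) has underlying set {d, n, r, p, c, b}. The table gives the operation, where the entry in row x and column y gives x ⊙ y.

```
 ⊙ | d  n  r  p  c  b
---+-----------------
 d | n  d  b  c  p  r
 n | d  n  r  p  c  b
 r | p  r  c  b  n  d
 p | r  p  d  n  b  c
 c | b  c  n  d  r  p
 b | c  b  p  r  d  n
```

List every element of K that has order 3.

{c, r}

Identity is n. Compute the order of each non-identity element by repeated multiplication:
  d: d → n  (order 2)
  r: r → c → n  (order 3)
  p: p → n  (order 2)
  c: c → r → n  (order 3)
  b: b → n  (order 2)
Elements of order 3: {c, r}.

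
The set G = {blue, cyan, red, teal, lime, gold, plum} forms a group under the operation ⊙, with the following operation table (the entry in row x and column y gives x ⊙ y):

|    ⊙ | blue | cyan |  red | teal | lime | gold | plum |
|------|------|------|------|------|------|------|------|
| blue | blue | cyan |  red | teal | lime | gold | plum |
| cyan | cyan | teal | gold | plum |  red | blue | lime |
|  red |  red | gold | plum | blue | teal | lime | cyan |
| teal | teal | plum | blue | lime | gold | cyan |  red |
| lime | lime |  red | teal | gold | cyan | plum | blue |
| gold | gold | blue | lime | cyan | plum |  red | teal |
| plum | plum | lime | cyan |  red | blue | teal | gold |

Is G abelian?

Check whether the table is symmetric across its main diagonal.
Every entry (row x, col y) equals the entry (row y, col x), so G is abelian.
(In fact G ≅ the cyclic group Z_7.)

Yes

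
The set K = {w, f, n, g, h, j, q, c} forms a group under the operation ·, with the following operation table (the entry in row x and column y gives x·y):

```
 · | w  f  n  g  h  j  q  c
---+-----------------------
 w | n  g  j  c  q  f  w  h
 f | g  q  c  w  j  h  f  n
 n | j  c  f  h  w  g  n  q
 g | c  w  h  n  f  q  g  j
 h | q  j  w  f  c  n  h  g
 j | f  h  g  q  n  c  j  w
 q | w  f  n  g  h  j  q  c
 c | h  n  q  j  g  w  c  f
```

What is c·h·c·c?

c·h = g
g·c = j
j·c = w
(Structurally, K here is isomorphic to the cyclic group Z_8.)

w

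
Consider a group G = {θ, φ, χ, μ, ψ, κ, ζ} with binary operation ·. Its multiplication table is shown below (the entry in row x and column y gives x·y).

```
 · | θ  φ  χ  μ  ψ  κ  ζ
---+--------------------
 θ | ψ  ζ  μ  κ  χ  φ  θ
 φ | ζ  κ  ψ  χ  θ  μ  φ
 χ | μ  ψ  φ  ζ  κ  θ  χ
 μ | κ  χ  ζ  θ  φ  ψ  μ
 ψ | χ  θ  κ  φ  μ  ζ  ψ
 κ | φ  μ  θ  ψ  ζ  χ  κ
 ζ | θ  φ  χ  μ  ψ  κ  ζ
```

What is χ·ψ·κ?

χ·ψ = κ
κ·κ = χ

χ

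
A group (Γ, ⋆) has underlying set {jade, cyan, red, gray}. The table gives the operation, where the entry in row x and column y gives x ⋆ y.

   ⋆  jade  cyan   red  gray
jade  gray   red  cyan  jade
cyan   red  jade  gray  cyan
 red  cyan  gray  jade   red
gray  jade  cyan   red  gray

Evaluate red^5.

red^1 = red
red^2 = red ⋆ red = jade
red^3 = jade ⋆ red = cyan
red^4 = cyan ⋆ red = gray
red^5 = gray ⋆ red = red

red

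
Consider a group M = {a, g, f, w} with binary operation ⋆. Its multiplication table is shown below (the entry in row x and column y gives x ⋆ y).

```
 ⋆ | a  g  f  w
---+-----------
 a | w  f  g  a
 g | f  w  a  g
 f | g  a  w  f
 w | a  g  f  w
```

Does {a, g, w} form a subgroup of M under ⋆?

No

a ⋆ g = f, which is not in {a, g, w}.
The subset is not closed under ⋆, so it is not a subgroup.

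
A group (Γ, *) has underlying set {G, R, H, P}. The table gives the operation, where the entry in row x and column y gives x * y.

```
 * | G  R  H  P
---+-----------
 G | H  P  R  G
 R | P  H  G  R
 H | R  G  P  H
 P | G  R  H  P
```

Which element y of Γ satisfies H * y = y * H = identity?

H

First locate the identity: row P matches the header, so P is the identity.
Scan row H for P: H * H = P. Hence H^(-1) = H.
(Structurally, Γ here is isomorphic to the cyclic group Z_4.)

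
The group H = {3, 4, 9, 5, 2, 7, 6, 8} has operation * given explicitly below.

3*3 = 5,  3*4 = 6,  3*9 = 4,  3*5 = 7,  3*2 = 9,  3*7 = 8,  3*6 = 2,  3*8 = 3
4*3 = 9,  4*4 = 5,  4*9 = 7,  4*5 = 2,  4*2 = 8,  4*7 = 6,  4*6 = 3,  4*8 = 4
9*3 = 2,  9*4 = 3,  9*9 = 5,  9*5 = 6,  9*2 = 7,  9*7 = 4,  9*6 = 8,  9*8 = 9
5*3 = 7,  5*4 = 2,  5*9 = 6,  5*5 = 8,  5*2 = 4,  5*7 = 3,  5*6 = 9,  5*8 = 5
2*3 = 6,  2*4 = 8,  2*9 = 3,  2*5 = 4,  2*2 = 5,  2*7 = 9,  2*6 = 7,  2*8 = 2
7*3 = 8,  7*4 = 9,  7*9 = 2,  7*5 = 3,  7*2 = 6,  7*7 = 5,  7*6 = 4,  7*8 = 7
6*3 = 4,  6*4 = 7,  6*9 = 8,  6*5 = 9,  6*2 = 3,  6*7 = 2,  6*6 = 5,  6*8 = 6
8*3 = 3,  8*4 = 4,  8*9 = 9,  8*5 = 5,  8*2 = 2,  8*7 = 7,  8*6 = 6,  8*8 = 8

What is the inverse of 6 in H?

First locate the identity: row 8 matches the header, so 8 is the identity.
Scan row 6 for 8: 6 * 9 = 8. Hence 6^(-1) = 9.

9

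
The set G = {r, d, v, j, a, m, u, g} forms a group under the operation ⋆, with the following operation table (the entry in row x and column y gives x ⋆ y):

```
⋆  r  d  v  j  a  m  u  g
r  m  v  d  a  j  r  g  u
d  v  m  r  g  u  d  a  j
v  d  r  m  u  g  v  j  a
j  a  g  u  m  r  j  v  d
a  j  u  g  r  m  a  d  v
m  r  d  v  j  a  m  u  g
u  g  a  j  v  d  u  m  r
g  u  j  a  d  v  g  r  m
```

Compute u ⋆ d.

a

Read row u, column d: u ⋆ d = a.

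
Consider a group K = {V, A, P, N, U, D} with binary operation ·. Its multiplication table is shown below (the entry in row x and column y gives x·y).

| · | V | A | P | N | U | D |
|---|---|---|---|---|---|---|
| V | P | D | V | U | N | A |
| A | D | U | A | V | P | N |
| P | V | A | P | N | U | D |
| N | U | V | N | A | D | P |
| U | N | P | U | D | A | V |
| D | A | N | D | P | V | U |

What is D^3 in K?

V

D^1 = D
D^2 = D·D = U
D^3 = U·D = V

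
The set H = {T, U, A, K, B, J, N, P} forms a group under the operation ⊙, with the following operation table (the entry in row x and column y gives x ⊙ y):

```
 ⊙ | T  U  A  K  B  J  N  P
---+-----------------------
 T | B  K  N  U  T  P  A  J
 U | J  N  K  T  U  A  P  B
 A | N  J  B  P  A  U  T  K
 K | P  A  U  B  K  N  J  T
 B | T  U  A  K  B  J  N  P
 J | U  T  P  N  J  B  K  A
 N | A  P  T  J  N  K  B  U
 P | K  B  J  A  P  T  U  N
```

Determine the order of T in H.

2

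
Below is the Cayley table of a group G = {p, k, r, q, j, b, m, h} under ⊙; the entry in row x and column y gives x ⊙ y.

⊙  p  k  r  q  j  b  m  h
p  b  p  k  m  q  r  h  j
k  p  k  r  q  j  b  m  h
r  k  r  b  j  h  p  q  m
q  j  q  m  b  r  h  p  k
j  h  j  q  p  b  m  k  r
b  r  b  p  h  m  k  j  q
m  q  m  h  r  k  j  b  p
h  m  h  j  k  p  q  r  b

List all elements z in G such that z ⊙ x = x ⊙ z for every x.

{b, k}

An element z is central iff its row equals its column in the table.
For r: r ⊙ m = q ≠ h = m ⊙ r, so r ∉ Z.
Checking each element this way leaves Z(G) = {b, k}.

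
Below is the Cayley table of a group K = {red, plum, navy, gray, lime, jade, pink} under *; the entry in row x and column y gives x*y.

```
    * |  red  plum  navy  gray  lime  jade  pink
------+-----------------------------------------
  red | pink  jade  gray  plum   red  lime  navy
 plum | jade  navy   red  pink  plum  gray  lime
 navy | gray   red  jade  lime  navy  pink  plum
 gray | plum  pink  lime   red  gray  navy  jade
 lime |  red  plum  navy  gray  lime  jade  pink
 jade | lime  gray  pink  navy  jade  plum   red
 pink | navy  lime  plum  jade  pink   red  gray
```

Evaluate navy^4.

navy^1 = navy
navy^2 = navy*navy = jade
navy^3 = jade*navy = pink
navy^4 = pink*navy = plum

plum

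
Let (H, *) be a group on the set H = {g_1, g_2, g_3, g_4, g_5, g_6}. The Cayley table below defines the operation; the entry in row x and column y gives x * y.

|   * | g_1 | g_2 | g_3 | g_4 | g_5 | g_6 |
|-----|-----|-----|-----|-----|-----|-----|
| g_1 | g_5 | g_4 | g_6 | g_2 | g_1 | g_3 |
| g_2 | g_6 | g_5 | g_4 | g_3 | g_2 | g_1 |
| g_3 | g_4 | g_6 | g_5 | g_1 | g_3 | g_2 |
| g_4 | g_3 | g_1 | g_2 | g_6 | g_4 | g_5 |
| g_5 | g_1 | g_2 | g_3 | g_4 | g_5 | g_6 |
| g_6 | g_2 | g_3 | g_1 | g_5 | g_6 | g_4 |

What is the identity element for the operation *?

The identity e satisfies e * x = x for all x, so its row in the table reproduces the column headers.
Row g_5 reads: g_1, g_2, g_3, g_4, g_5, g_6 — exactly the header order. So g_5 is the identity.
(Structurally, H here is isomorphic to the symmetric group S_3.)

g_5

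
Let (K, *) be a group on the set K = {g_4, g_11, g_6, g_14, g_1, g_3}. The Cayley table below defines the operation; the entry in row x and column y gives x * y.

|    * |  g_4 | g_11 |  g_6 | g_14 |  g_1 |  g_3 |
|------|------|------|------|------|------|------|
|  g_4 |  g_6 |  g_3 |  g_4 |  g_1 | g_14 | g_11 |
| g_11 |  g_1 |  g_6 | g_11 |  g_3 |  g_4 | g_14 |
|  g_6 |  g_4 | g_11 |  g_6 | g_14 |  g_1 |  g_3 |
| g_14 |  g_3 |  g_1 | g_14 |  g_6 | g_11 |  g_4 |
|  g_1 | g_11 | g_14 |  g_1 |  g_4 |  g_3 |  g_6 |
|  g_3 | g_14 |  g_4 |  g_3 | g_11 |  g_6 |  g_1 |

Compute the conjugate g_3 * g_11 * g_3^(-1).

g_14

The identity is g_6. In row g_3, the entry g_6 sits in column g_1, so g_3^(-1) = g_1.
g_3 * g_11 = g_4
g_4 * g_1 = g_14
(Structurally, K here is isomorphic to the symmetric group S_3.)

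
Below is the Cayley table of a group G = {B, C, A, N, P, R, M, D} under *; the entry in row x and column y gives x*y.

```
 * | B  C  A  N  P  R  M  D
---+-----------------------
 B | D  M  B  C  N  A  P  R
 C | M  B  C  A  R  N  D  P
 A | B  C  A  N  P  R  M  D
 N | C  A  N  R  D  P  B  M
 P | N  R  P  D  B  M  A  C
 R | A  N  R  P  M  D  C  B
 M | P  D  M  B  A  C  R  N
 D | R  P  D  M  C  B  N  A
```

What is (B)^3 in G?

R

B^1 = B
B^2 = B*B = D
B^3 = D*B = R
(Structurally, G here is isomorphic to the cyclic group Z_8.)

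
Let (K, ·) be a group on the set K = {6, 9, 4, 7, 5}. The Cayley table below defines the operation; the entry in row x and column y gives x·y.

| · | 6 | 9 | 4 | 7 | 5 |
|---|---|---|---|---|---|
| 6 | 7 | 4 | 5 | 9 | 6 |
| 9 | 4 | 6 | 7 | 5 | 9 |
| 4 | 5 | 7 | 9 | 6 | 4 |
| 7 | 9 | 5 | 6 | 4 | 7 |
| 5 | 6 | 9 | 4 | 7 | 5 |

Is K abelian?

Yes

Check whether the table is symmetric across its main diagonal.
Every entry (row x, col y) equals the entry (row y, col x), so K is abelian.
(In fact K ≅ the cyclic group Z_5.)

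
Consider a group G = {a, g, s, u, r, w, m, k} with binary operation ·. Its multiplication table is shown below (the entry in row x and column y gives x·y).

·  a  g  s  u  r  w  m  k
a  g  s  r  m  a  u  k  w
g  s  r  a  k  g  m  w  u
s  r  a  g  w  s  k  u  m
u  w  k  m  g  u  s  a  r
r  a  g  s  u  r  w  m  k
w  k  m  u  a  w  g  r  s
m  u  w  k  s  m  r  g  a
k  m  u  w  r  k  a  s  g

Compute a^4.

a^1 = a
a^2 = a·a = g
a^3 = g·a = s
a^4 = s·a = r

r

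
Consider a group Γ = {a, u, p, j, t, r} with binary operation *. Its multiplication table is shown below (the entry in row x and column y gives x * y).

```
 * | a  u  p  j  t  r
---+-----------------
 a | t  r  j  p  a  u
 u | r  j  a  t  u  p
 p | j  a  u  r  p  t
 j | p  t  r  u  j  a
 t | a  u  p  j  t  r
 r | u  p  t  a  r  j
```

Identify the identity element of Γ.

The identity e satisfies e * x = x for all x, so its row in the table reproduces the column headers.
Row t reads: a, u, p, j, t, r — exactly the header order. So t is the identity.

t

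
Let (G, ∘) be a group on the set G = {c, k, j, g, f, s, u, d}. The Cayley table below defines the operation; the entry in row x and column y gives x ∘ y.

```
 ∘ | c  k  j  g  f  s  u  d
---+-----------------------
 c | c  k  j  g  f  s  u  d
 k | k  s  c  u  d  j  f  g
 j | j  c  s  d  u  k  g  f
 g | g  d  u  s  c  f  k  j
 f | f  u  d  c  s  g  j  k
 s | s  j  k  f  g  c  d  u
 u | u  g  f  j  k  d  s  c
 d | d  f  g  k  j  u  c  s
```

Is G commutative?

No

j ∘ g = d but g ∘ j = u.
Since j and g do not commute, G is not abelian.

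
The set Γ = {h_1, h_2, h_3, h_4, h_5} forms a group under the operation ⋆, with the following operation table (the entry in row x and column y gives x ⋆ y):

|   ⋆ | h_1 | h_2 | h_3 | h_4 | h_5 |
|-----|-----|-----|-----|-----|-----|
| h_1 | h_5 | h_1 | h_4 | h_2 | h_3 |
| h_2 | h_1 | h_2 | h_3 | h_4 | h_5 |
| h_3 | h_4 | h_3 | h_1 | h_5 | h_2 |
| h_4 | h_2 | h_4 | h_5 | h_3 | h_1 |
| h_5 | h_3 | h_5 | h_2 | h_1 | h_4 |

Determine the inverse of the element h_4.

First locate the identity: row h_2 matches the header, so h_2 is the identity.
Scan row h_4 for h_2: h_4 ⋆ h_1 = h_2. Hence h_4^(-1) = h_1.

h_1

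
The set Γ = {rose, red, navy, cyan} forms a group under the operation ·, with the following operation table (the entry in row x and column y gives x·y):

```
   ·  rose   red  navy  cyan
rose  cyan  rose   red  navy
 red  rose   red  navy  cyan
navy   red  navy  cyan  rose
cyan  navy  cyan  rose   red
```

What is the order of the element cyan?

2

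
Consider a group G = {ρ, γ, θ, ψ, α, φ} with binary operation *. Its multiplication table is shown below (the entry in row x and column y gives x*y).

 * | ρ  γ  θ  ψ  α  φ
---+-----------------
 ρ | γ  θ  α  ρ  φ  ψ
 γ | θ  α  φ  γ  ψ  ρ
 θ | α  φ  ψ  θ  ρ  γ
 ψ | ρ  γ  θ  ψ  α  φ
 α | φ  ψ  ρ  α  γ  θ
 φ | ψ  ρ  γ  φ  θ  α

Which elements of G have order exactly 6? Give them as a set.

{ρ, φ}

Identity is ψ. Compute the order of each non-identity element by repeated multiplication:
  ρ: ρ → γ → θ → α → φ → ψ  (order 6)
  γ: γ → α → ψ  (order 3)
  θ: θ → ψ  (order 2)
  α: α → γ → ψ  (order 3)
  φ: φ → α → θ → γ → ρ → ψ  (order 6)
Elements of order 6: {ρ, φ}.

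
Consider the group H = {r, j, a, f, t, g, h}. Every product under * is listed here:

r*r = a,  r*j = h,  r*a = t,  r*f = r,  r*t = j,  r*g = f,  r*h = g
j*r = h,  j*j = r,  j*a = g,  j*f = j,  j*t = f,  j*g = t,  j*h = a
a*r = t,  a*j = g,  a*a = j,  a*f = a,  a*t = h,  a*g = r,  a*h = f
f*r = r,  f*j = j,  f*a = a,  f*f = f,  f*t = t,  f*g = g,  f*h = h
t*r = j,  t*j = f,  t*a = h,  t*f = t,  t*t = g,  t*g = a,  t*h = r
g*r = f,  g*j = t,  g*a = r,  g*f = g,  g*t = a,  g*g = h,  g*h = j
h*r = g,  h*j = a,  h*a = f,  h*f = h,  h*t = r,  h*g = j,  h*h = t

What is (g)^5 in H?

g^1 = g
g^2 = g*g = h
g^3 = h*g = j
g^4 = j*g = t
g^5 = t*g = a

a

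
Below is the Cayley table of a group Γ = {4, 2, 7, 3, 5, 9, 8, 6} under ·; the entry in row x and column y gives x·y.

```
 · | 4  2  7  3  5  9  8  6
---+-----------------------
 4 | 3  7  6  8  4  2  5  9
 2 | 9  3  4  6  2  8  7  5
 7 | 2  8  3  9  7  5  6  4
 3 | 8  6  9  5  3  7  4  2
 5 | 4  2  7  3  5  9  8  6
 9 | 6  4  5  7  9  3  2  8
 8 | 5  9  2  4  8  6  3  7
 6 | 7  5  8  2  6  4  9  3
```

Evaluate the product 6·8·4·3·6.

5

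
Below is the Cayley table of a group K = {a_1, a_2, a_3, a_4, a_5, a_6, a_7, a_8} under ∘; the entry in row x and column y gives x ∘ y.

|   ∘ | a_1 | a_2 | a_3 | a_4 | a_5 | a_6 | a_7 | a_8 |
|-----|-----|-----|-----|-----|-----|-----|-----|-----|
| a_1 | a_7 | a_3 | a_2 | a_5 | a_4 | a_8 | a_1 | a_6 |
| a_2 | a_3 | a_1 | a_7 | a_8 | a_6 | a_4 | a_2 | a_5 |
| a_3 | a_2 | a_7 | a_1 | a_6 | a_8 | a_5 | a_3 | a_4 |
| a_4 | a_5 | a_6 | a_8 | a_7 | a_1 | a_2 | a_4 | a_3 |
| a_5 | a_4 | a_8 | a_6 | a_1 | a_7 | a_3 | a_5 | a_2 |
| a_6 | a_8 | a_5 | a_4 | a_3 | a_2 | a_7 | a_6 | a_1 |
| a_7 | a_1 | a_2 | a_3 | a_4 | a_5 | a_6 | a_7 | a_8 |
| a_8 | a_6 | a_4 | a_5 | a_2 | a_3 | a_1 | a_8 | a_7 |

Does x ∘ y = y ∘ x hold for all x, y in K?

a_2 ∘ a_4 = a_8 but a_4 ∘ a_2 = a_6.
Since a_2 and a_4 do not commute, K is not abelian.

No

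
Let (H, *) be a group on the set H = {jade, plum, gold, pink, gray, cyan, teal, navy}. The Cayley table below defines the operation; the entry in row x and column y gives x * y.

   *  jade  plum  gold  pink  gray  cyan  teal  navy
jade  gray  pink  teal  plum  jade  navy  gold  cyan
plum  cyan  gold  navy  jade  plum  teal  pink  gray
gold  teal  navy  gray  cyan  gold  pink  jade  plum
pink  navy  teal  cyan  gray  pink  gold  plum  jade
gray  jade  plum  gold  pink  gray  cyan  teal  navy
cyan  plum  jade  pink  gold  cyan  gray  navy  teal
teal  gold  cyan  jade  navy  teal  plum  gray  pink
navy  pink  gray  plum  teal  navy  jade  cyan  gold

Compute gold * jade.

teal

Read row gold, column jade: gold * jade = teal.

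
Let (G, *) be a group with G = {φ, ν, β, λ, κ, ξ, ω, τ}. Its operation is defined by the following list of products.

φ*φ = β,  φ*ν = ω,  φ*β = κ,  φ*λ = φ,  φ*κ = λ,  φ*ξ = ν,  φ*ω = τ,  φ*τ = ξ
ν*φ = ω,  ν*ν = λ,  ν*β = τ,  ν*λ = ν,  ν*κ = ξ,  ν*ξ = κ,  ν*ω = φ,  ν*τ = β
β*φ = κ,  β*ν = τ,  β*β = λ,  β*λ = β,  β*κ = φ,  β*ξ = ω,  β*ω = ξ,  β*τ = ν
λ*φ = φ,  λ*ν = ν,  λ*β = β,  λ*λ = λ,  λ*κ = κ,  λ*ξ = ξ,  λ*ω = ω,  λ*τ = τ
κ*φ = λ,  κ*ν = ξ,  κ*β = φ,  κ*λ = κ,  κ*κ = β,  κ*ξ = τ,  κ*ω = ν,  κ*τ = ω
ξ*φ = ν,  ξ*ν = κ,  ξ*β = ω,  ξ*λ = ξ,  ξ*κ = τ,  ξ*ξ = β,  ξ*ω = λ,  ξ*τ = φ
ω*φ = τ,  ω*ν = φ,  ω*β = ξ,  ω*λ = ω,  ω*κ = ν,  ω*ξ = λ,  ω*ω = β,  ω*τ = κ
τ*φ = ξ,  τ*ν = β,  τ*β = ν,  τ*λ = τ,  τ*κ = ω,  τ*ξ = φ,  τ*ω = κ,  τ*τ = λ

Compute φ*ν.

Read row φ, column ν: φ*ν = ω.
(Structurally, G here is isomorphic to Z_2 x Z_4.)

ω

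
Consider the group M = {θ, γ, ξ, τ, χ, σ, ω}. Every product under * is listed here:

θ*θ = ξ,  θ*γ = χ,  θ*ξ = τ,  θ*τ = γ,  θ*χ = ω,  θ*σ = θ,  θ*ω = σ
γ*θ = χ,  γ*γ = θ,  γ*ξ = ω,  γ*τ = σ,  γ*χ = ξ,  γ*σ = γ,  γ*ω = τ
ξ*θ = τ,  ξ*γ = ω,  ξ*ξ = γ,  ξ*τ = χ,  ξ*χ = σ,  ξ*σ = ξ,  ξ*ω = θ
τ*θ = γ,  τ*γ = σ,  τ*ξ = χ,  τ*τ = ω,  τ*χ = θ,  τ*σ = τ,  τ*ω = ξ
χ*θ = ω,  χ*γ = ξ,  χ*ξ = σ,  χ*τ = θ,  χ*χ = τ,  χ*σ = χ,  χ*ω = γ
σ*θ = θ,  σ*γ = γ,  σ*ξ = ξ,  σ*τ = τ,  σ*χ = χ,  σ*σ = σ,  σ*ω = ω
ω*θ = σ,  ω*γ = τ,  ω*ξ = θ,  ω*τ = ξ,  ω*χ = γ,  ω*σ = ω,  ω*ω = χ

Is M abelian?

Yes

Check whether the table is symmetric across its main diagonal.
Every entry (row x, col y) equals the entry (row y, col x), so M is abelian.
(In fact M ≅ the cyclic group Z_7.)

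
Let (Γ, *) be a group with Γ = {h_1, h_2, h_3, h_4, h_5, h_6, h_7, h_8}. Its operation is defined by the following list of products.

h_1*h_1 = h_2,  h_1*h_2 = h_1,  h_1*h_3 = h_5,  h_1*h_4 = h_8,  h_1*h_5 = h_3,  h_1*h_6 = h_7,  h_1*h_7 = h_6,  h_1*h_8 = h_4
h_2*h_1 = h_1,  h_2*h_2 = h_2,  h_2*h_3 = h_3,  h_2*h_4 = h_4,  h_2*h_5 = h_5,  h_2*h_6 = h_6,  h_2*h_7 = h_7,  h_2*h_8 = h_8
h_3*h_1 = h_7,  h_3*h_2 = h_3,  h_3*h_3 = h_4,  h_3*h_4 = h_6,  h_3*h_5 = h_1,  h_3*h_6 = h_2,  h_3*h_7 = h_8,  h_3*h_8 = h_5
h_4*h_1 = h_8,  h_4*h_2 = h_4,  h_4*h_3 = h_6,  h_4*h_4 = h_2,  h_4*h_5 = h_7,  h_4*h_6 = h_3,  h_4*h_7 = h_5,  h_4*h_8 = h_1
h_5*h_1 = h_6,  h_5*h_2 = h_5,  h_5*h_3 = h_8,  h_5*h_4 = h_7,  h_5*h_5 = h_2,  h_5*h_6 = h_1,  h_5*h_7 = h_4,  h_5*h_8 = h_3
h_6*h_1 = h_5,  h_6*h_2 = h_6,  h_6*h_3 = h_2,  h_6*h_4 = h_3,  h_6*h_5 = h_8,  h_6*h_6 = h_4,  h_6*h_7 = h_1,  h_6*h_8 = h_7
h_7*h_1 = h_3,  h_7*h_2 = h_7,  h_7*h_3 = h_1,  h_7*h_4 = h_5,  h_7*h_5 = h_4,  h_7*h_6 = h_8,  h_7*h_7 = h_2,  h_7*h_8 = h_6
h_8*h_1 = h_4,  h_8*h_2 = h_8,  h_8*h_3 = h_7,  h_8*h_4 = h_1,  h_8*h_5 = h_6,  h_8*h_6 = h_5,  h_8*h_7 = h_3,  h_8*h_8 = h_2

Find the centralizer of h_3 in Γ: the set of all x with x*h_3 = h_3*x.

Compare row h_3 with column h_3 entry by entry.
h_4*h_3 = h_6 = h_3*h_4, so h_4 commutes with h_3.
h_7*h_3 = h_1 but h_3*h_7 = h_8, so h_7 does not.
Collecting the elements that commute with h_3: C(h_3) = {h_2, h_3, h_4, h_6}.

{h_2, h_3, h_4, h_6}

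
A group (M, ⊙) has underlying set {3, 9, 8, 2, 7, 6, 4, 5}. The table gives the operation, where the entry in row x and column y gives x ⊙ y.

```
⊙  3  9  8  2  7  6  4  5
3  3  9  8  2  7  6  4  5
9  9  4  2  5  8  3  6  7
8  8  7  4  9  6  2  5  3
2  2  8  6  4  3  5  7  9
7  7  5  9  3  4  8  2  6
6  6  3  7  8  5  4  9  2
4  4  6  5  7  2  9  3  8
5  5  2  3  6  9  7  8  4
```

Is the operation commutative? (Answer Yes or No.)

No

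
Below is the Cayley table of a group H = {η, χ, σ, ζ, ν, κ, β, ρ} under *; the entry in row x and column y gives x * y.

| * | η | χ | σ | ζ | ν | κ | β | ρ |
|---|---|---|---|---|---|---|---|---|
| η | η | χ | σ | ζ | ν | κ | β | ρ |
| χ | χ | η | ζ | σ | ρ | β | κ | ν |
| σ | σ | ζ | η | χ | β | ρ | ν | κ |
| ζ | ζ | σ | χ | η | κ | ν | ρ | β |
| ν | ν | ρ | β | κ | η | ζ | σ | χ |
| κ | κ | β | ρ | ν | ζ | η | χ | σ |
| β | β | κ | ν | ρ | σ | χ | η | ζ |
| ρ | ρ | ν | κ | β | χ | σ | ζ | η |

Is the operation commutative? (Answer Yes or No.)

Check whether the table is symmetric across its main diagonal.
Every entry (row x, col y) equals the entry (row y, col x), so H is abelian.

Yes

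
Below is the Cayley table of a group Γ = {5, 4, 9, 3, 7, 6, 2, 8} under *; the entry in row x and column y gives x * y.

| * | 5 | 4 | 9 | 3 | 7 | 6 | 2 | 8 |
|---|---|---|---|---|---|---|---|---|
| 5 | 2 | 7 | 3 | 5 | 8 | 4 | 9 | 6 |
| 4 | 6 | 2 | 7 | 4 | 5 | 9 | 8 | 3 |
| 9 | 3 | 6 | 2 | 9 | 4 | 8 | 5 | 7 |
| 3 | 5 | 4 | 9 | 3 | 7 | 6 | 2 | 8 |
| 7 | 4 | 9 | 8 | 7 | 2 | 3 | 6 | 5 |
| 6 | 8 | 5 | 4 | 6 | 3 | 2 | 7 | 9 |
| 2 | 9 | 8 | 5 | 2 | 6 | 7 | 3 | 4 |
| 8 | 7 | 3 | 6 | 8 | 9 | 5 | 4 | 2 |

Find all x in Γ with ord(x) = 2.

{2}

Identity is 3. Compute the order of each non-identity element by repeated multiplication:
  5: 5 → 2 → 9 → 3  (order 4)
  4: 4 → 2 → 8 → 3  (order 4)
  9: 9 → 2 → 5 → 3  (order 4)
  7: 7 → 2 → 6 → 3  (order 4)
  6: 6 → 2 → 7 → 3  (order 4)
  2: 2 → 3  (order 2)
  8: 8 → 2 → 4 → 3  (order 4)
Elements of order 2: {2}.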